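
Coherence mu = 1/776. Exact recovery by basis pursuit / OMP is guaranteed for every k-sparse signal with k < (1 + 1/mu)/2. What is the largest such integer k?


1/mu = 776.
1 + 1/mu = 777.
(1 + 1/mu)/2 = 388.5 is not an integer, so k_max = floor(388.5) = 388.

388


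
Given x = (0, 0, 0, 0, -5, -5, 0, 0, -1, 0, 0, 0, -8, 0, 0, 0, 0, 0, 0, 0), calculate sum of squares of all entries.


Non-zero entries: [(4, -5), (5, -5), (8, -1), (12, -8)]
Squares: [25, 25, 1, 64]
||x||_2^2 = sum = 115.

115


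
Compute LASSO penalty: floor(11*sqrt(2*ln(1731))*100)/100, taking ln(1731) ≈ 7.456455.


ln(1731) ≈ 7.456455.
2*ln(n) ≈ 14.91291.
sqrt(2*ln(n)) ≈ sqrt(14.91291) ≈ 3.861724.
lambda ≈ 11*3.861724 = 42.478964.
floor(lambda*100)/100 = 42.47.

42.47


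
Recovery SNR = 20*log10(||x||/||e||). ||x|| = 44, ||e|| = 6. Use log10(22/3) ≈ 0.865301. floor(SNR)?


||x||/||e|| = 44/6 = 22/3.
log10(22/3) ≈ 0.865301.
20*log10(||x||/||e||) ≈ 20*0.865301 = 17.30602.
floor(17.30602) = 17.

17


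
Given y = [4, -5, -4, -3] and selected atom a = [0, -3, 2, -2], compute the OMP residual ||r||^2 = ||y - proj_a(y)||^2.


a^T a = 17.
a^T y = 13.
coeff = 13/17 = 13/17.
||r||^2 = 953/17.

953/17


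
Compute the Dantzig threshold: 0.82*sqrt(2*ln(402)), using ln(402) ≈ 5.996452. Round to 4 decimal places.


ln(402) ≈ 5.996452.
2*ln(n) ≈ 11.992904.
sqrt(2*ln(n)) ≈ sqrt(11.992904) ≈ 3.463077.
threshold ≈ 0.82*3.463077 = 2.83972314 ≈ 2.8397.

2.8397


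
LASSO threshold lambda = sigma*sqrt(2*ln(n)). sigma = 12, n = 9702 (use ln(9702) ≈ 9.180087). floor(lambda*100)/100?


ln(9702) ≈ 9.180087.
2*ln(n) ≈ 18.360174.
sqrt(2*ln(n)) ≈ sqrt(18.360174) ≈ 4.284877.
lambda ≈ 12*4.284877 = 51.418524.
floor(lambda*100)/100 = 51.41.

51.41


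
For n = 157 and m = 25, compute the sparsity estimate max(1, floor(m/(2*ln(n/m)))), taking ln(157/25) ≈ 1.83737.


n/m = 157/25.
ln(n/m) ≈ 1.83737.
2*ln(n/m) ≈ 3.67474.
m/(2*ln(n/m)) ≈ 25/3.67474 ≈ 6.8032.
floor = 6.
k_max = max(1, 6) = 6.

6


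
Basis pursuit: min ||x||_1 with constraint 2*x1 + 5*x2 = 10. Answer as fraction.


Axis intercepts:
  x1 = 5, x2 = 0: L1 = 5
  x1 = 0, x2 = 2: L1 = 2
x* = (0, 2)
||x*||_1 = 2.

2


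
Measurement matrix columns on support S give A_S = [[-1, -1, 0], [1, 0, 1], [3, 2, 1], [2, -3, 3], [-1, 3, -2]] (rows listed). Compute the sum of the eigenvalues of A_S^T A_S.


Sum of eigenvalues of A_S^T A_S = trace(A_S^T A_S) = sum of squared column norms of A_S.
A_S^T A_S diagonal: [16, 23, 15].
trace = 16 + 23 + 15 = 54.

54


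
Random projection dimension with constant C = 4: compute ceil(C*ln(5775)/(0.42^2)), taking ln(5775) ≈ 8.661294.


ln(5775) ≈ 8.661294.
eps^2 = 0.42^2 = 0.1764.
C*ln(N)/eps^2 ≈ 4*8.661294/0.1764 ≈ 196.4012.
m = ceil(196.4012) = 197.

197


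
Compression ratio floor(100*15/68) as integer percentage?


100*m/n = 100*15/68 ≈ 22.0588.
floor = 22.

22


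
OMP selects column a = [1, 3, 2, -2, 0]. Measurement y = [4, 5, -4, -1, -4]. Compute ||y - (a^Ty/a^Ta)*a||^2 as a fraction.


a^T a = 18.
a^T y = 13.
coeff = 13/18 = 13/18.
||r||^2 = 1163/18.

1163/18


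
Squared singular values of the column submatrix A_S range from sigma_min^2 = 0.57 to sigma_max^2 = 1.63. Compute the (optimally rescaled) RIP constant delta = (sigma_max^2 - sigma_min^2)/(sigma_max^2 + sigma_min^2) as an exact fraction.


lambda_max - lambda_min = 1.63 - 0.57 = 1.06.
lambda_max + lambda_min = 1.63 + 0.57 = 2.20.
delta = 1.06/2.20 = 106/220 = 53/110.

53/110


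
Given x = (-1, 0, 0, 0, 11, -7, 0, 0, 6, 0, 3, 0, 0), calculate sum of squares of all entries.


Non-zero entries: [(0, -1), (4, 11), (5, -7), (8, 6), (10, 3)]
Squares: [1, 121, 49, 36, 9]
||x||_2^2 = sum = 216.

216


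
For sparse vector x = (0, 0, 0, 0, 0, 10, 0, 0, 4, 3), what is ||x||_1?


Non-zero entries: [(5, 10), (8, 4), (9, 3)]
Absolute values: [10, 4, 3]
||x||_1 = sum = 17.

17


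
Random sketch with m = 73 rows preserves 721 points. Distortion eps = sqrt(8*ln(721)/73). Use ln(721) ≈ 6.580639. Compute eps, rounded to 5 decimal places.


ln(721) ≈ 6.580639.
8*ln(N)/m ≈ 8*6.580639/73 ≈ 0.72116592.
eps = sqrt(0.72116592) ≈ 0.8492149 ≈ 0.84921.

0.84921


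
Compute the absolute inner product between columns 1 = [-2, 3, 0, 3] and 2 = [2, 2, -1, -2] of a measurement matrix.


Inner product: -2*2 + 3*2 + 0*-1 + 3*-2
Products: [-4, 6, 0, -6]
Sum = -4.
|dot| = 4.

4


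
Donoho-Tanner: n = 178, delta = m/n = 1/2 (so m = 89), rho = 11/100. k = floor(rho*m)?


m = 1/2*178 = 89.
rho = 11/100.
rho*m = 11/100*89 = 9.79.
k = floor(9.79) = 9.

9


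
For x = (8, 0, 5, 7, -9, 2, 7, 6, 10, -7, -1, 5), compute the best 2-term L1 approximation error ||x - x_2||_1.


Sorted |x_i| descending: [10, 9, 8, 7, 7, 7, 6, 5, 5, 2, 1, 0]
Keep top 2: [10, 9]
Tail entries: [8, 7, 7, 7, 6, 5, 5, 2, 1, 0]
L1 error = sum of tail = 48.

48


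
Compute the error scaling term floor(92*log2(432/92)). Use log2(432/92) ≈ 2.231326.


log2(n/k) = log2(432/92) ≈ 2.231326.
k*log2(n/k) ≈ 92*2.231326 = 205.281992.
floor(205.281992) = 205.

205


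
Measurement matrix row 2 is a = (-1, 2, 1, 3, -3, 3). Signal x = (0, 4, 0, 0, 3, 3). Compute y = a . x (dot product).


Non-zero terms: ['2*4', '-3*3', '3*3']
Products: [8, -9, 9]
y = sum = 8.

8


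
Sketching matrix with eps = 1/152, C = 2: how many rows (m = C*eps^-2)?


1/eps = 152.
(1/eps)^2 = 23104.
m = 2*23104 = 46208.

46208


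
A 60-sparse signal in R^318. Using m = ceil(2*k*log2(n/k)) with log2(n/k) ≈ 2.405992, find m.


log2(n/k) = log2(318/60) ≈ 2.405992.
2*k*log2(n/k) ≈ 2*60*2.405992 = 288.71904.
m = ceil(288.71904) = 289.

289


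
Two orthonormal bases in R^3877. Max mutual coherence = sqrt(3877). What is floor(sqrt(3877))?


62^2 = 3844 <= 3877 < 3969 = 63^2, so 62 <= sqrt(3877) < 63.
floor(sqrt(3877)) = 62.

62


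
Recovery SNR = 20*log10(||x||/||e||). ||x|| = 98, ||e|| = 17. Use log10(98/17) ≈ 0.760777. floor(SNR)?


||x||/||e|| = 98/17.
log10(98/17) ≈ 0.760777.
20*log10(||x||/||e||) ≈ 20*0.760777 = 15.21554.
floor(15.21554) = 15.

15


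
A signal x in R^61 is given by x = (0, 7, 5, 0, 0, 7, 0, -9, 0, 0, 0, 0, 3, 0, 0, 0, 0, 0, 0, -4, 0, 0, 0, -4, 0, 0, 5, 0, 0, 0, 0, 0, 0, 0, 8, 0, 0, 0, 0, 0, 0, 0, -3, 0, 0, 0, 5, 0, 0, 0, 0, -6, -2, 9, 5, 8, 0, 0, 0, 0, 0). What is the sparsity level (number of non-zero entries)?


Non-zero positions: [1, 2, 5, 7, 12, 19, 23, 26, 34, 42, 46, 51, 52, 53, 54, 55].
Sparsity = 16.

16


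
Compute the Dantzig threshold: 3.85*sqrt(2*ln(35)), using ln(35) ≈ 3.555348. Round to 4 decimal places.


ln(35) ≈ 3.555348.
2*ln(n) ≈ 7.110696.
sqrt(2*ln(n)) ≈ sqrt(7.110696) ≈ 2.666589.
threshold ≈ 3.85*2.666589 = 10.26636765 ≈ 10.2664.

10.2664


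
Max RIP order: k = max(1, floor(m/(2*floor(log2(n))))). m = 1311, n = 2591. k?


floor(log2(2591)) = 11.
2*11 = 22.
m/(2*floor(log2(n))) = 1311/22 ≈ 59.5909.
floor = 59.
k = max(1, 59) = 59.

59


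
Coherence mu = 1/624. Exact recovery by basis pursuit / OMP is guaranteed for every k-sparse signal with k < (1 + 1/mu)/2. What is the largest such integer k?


1/mu = 624.
1 + 1/mu = 625.
(1 + 1/mu)/2 = 312.5 is not an integer, so k_max = floor(312.5) = 312.

312


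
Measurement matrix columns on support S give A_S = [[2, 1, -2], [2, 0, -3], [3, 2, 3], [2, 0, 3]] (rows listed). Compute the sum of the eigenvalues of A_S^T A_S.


Sum of eigenvalues of A_S^T A_S = trace(A_S^T A_S) = sum of squared column norms of A_S.
A_S^T A_S diagonal: [21, 5, 31].
trace = 21 + 5 + 31 = 57.

57


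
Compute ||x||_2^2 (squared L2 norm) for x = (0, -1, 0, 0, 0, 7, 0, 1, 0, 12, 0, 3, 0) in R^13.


Non-zero entries: [(1, -1), (5, 7), (7, 1), (9, 12), (11, 3)]
Squares: [1, 49, 1, 144, 9]
||x||_2^2 = sum = 204.

204


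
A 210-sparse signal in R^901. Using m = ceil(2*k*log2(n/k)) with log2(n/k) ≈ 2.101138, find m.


log2(n/k) = log2(901/210) ≈ 2.101138.
2*k*log2(n/k) ≈ 2*210*2.101138 = 882.47796.
m = ceil(882.47796) = 883.

883


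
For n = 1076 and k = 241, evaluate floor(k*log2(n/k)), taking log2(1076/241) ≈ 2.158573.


log2(n/k) = log2(1076/241) ≈ 2.158573.
k*log2(n/k) ≈ 241*2.158573 = 520.216093.
floor(520.216093) = 520.

520


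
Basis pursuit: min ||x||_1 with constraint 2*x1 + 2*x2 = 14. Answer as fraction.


Axis intercepts:
  x1 = 7, x2 = 0: L1 = 7
  x1 = 0, x2 = 7: L1 = 7
x* = (7, 0)
||x*||_1 = 7.

7


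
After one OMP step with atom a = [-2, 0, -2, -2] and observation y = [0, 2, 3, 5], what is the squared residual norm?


a^T a = 12.
a^T y = -16.
coeff = -16/12 = -4/3.
||r||^2 = 50/3.

50/3


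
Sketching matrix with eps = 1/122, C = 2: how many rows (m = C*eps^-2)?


1/eps = 122.
(1/eps)^2 = 14884.
m = 2*14884 = 29768.

29768


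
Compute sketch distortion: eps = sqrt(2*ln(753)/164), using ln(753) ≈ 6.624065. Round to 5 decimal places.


ln(753) ≈ 6.624065.
2*ln(N)/m ≈ 2*6.624065/164 ≈ 0.08078128.
eps = sqrt(0.08078128) ≈ 0.2842205 ≈ 0.28422.

0.28422


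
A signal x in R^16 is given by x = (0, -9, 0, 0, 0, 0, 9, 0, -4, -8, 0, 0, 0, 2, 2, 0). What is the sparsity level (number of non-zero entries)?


Non-zero positions: [1, 6, 8, 9, 13, 14].
Sparsity = 6.

6


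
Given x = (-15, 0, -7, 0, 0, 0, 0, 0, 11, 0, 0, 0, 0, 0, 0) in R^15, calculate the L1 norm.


Non-zero entries: [(0, -15), (2, -7), (8, 11)]
Absolute values: [15, 7, 11]
||x||_1 = sum = 33.

33


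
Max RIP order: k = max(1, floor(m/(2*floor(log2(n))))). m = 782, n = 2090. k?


floor(log2(2090)) = 11.
2*11 = 22.
m/(2*floor(log2(n))) = 782/22 ≈ 35.5455.
floor = 35.
k = max(1, 35) = 35.

35


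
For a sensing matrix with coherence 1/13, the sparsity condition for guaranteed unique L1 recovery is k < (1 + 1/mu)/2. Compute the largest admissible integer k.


1/mu = 13.
1 + 1/mu = 14.
(1 + 1/mu)/2 = 7 is an integer and the inequality is strict, so k_max = 7 - 1 = 6.

6


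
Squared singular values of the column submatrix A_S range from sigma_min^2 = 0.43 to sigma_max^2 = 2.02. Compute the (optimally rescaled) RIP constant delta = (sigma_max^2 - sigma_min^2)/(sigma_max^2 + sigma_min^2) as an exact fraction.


lambda_max - lambda_min = 2.02 - 0.43 = 1.59.
lambda_max + lambda_min = 2.02 + 0.43 = 2.45.
delta = 1.59/2.45 = 159/245.

159/245


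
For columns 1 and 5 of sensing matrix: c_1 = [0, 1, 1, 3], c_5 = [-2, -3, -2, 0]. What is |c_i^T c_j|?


Inner product: 0*-2 + 1*-3 + 1*-2 + 3*0
Products: [0, -3, -2, 0]
Sum = -5.
|dot| = 5.

5


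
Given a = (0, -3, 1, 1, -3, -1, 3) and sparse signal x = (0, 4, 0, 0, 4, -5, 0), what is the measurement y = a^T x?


Non-zero terms: ['-3*4', '-3*4', '-1*-5']
Products: [-12, -12, 5]
y = sum = -19.

-19


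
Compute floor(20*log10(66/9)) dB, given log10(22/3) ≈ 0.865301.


||x||/||e|| = 66/9 = 22/3.
log10(22/3) ≈ 0.865301.
20*log10(||x||/||e||) ≈ 20*0.865301 = 17.30602.
floor(17.30602) = 17.

17


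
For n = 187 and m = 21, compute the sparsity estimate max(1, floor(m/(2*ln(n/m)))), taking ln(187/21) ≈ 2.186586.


n/m = 187/21.
ln(n/m) ≈ 2.186586.
2*ln(n/m) ≈ 4.373172.
m/(2*ln(n/m)) ≈ 21/4.373172 ≈ 4.802.
floor = 4.
k_max = max(1, 4) = 4.

4


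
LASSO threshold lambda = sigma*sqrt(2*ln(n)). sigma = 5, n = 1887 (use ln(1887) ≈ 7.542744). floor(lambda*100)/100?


ln(1887) ≈ 7.542744.
2*ln(n) ≈ 15.085488.
sqrt(2*ln(n)) ≈ sqrt(15.085488) ≈ 3.884004.
lambda ≈ 5*3.884004 = 19.42002.
floor(lambda*100)/100 = 19.42.

19.42


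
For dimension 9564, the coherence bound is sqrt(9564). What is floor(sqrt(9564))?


97^2 = 9409 <= 9564 < 9604 = 98^2, so 97 <= sqrt(9564) < 98.
floor(sqrt(9564)) = 97.

97


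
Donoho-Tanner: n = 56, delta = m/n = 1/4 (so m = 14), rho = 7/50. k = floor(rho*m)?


m = 1/4*56 = 14.
rho = 7/50.
rho*m = 7/50*14 = 1.96.
k = floor(1.96) = 1.

1


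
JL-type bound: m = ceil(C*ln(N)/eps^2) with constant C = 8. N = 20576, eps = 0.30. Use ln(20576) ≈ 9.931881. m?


ln(20576) ≈ 9.931881.
eps^2 = 0.30^2 = 0.09.
C*ln(N)/eps^2 ≈ 8*9.931881/0.09 ≈ 882.8339.
m = ceil(882.8339) = 883.

883


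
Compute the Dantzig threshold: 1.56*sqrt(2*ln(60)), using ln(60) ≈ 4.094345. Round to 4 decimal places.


ln(60) ≈ 4.094345.
2*ln(n) ≈ 8.18869.
sqrt(2*ln(n)) ≈ sqrt(8.18869) ≈ 2.861589.
threshold ≈ 1.56*2.861589 = 4.46407884 ≈ 4.4641.

4.4641


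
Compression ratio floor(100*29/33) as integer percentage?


100*m/n = 100*29/33 ≈ 87.8788.
floor = 87.

87


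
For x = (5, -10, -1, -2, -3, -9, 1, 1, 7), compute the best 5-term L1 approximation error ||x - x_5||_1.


Sorted |x_i| descending: [10, 9, 7, 5, 3, 2, 1, 1, 1]
Keep top 5: [10, 9, 7, 5, 3]
Tail entries: [2, 1, 1, 1]
L1 error = sum of tail = 5.

5


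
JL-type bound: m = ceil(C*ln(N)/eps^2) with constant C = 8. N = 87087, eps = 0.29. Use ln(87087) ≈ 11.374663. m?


ln(87087) ≈ 11.374663.
eps^2 = 0.29^2 = 0.0841.
C*ln(N)/eps^2 ≈ 8*11.374663/0.0841 ≈ 1082.0131.
m = ceil(1082.0131) = 1083.

1083


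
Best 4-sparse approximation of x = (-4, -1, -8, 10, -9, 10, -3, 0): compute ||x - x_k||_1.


Sorted |x_i| descending: [10, 10, 9, 8, 4, 3, 1, 0]
Keep top 4: [10, 10, 9, 8]
Tail entries: [4, 3, 1, 0]
L1 error = sum of tail = 8.

8


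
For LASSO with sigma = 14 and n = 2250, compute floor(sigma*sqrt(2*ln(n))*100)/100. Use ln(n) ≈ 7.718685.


ln(2250) ≈ 7.718685.
2*ln(n) ≈ 15.43737.
sqrt(2*ln(n)) ≈ sqrt(15.43737) ≈ 3.929042.
lambda ≈ 14*3.929042 = 55.006588.
floor(lambda*100)/100 = 55.00.

55.00


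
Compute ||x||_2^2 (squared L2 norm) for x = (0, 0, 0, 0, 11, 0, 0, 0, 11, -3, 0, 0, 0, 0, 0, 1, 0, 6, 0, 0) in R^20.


Non-zero entries: [(4, 11), (8, 11), (9, -3), (15, 1), (17, 6)]
Squares: [121, 121, 9, 1, 36]
||x||_2^2 = sum = 288.

288


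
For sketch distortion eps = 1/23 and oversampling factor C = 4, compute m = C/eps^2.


1/eps = 23.
(1/eps)^2 = 529.
m = 4*529 = 2116.

2116


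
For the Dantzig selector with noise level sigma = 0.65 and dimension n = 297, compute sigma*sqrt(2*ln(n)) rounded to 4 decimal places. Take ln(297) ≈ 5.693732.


ln(297) ≈ 5.693732.
2*ln(n) ≈ 11.387464.
sqrt(2*ln(n)) ≈ sqrt(11.387464) ≈ 3.374532.
threshold ≈ 0.65*3.374532 = 2.1934458 ≈ 2.1934.

2.1934


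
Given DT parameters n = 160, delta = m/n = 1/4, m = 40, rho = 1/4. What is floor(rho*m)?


m = 1/4*160 = 40.
rho = 1/4.
rho*m = 1/4*40 = 10.
k = floor(10) = 10.

10


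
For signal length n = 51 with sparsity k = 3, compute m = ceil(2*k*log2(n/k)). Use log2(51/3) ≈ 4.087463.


log2(n/k) = log2(51/3) ≈ 4.087463.
2*k*log2(n/k) ≈ 2*3*4.087463 = 24.524778.
m = ceil(24.524778) = 25.

25


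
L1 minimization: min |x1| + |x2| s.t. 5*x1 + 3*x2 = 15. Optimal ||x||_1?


Axis intercepts:
  x1 = 3, x2 = 0: L1 = 3
  x1 = 0, x2 = 5: L1 = 5
x* = (3, 0)
||x*||_1 = 3.

3


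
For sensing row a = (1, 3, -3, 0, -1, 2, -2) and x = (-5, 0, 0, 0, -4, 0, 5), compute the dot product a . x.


Non-zero terms: ['1*-5', '-1*-4', '-2*5']
Products: [-5, 4, -10]
y = sum = -11.

-11


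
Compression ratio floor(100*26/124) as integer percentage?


100*m/n = 100*26/124 ≈ 20.9677.
floor = 20.

20


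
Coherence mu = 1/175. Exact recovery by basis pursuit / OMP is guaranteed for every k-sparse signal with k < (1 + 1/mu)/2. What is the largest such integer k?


1/mu = 175.
1 + 1/mu = 176.
(1 + 1/mu)/2 = 88 is an integer and the inequality is strict, so k_max = 88 - 1 = 87.

87


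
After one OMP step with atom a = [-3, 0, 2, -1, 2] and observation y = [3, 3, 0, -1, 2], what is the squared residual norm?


a^T a = 18.
a^T y = -4.
coeff = -4/18 = -2/9.
||r||^2 = 199/9.

199/9


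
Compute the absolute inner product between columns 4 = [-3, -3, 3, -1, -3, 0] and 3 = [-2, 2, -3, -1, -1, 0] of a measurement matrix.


Inner product: -3*-2 + -3*2 + 3*-3 + -1*-1 + -3*-1 + 0*0
Products: [6, -6, -9, 1, 3, 0]
Sum = -5.
|dot| = 5.

5


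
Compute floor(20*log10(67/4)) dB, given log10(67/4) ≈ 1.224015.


||x||/||e|| = 67/4.
log10(67/4) ≈ 1.224015.
20*log10(||x||/||e||) ≈ 20*1.224015 = 24.4803.
floor(24.4803) = 24.

24


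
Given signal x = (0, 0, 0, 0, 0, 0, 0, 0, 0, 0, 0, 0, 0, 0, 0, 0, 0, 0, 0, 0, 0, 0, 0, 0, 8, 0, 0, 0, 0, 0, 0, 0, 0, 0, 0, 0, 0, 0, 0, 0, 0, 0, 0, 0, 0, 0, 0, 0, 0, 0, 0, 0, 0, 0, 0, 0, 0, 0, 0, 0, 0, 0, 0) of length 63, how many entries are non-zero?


Non-zero positions: [24].
Sparsity = 1.

1


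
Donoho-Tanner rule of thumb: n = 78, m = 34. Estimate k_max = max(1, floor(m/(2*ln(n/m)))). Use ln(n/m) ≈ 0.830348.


n/m = 78/34 = 39/17.
ln(n/m) ≈ 0.830348.
2*ln(n/m) ≈ 1.660696.
m/(2*ln(n/m)) ≈ 34/1.660696 ≈ 20.4733.
floor = 20.
k_max = max(1, 20) = 20.

20


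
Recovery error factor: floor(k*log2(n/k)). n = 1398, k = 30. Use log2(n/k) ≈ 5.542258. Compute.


log2(n/k) = log2(1398/30) ≈ 5.542258.
k*log2(n/k) ≈ 30*5.542258 = 166.26774.
floor(166.26774) = 166.

166


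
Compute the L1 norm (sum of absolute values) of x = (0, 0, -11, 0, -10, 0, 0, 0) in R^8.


Non-zero entries: [(2, -11), (4, -10)]
Absolute values: [11, 10]
||x||_1 = sum = 21.

21


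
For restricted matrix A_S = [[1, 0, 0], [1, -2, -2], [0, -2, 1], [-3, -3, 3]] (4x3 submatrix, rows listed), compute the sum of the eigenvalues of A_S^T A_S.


Sum of eigenvalues of A_S^T A_S = trace(A_S^T A_S) = sum of squared column norms of A_S.
A_S^T A_S diagonal: [11, 17, 14].
trace = 11 + 17 + 14 = 42.

42


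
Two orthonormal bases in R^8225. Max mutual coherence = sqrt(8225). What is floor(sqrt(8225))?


90^2 = 8100 <= 8225 < 8281 = 91^2, so 90 <= sqrt(8225) < 91.
floor(sqrt(8225)) = 90.

90


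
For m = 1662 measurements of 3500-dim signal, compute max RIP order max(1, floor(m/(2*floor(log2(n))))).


floor(log2(3500)) = 11.
2*11 = 22.
m/(2*floor(log2(n))) = 1662/22 ≈ 75.5455.
floor = 75.
k = max(1, 75) = 75.

75


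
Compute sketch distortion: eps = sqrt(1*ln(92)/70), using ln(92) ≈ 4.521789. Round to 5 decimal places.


ln(92) ≈ 4.521789.
1*ln(N)/m ≈ 1*4.521789/70 ≈ 0.06459699.
eps = sqrt(0.06459699) ≈ 0.2541594 ≈ 0.25416.

0.25416


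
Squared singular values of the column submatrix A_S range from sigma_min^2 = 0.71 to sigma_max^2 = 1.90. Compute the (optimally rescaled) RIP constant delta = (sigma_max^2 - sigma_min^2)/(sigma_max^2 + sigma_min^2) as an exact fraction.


lambda_max - lambda_min = 1.90 - 0.71 = 1.19.
lambda_max + lambda_min = 1.90 + 0.71 = 2.61.
delta = 1.19/2.61 = 119/261.

119/261


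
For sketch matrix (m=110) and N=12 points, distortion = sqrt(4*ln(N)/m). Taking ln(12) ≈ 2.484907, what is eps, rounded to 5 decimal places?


ln(12) ≈ 2.484907.
4*ln(N)/m ≈ 4*2.484907/110 ≈ 0.09036025.
eps = sqrt(0.09036025) ≈ 0.3005998 ≈ 0.30060.

0.30060


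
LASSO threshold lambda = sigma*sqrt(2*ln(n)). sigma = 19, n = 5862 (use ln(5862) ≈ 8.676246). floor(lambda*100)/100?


ln(5862) ≈ 8.676246.
2*ln(n) ≈ 17.352492.
sqrt(2*ln(n)) ≈ sqrt(17.352492) ≈ 4.165632.
lambda ≈ 19*4.165632 = 79.147008.
floor(lambda*100)/100 = 79.14.

79.14


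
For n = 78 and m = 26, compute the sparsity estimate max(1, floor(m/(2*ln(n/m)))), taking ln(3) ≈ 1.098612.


n/m = 78/26 = 3.
ln(n/m) ≈ 1.098612.
2*ln(n/m) ≈ 2.197224.
m/(2*ln(n/m)) ≈ 26/2.197224 ≈ 11.8331.
floor = 11.
k_max = max(1, 11) = 11.

11


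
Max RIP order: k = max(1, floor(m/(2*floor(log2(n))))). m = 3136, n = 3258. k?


floor(log2(3258)) = 11.
2*11 = 22.
m/(2*floor(log2(n))) = 3136/22 ≈ 142.5455.
floor = 142.
k = max(1, 142) = 142.

142


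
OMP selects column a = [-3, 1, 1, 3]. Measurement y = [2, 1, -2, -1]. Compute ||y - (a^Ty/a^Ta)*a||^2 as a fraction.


a^T a = 20.
a^T y = -10.
coeff = -10/20 = -1/2.
||r||^2 = 5.

5


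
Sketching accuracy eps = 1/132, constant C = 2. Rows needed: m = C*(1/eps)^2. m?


1/eps = 132.
(1/eps)^2 = 17424.
m = 2*17424 = 34848.

34848


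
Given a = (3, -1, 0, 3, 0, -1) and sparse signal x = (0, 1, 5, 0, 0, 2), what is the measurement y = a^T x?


Non-zero terms: ['-1*1', '0*5', '-1*2']
Products: [-1, 0, -2]
y = sum = -3.

-3


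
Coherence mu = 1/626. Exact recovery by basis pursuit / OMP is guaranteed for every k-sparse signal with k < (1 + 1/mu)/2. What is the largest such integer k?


1/mu = 626.
1 + 1/mu = 627.
(1 + 1/mu)/2 = 313.5 is not an integer, so k_max = floor(313.5) = 313.

313


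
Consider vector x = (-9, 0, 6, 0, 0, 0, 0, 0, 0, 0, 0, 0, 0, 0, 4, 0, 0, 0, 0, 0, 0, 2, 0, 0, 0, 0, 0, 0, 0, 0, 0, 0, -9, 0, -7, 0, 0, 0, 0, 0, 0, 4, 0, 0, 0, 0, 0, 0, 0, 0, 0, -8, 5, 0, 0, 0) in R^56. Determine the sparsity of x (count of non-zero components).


Non-zero positions: [0, 2, 14, 21, 32, 34, 41, 51, 52].
Sparsity = 9.

9


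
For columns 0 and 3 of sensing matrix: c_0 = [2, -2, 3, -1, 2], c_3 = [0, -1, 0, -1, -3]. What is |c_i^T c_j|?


Inner product: 2*0 + -2*-1 + 3*0 + -1*-1 + 2*-3
Products: [0, 2, 0, 1, -6]
Sum = -3.
|dot| = 3.

3


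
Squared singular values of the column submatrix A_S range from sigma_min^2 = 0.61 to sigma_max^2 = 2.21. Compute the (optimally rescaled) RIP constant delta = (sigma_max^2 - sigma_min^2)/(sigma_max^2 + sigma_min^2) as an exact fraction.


lambda_max - lambda_min = 2.21 - 0.61 = 1.60.
lambda_max + lambda_min = 2.21 + 0.61 = 2.82.
delta = 1.60/2.82 = 160/282 = 80/141.

80/141


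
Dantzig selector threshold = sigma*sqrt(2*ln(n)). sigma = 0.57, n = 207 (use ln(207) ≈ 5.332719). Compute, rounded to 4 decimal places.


ln(207) ≈ 5.332719.
2*ln(n) ≈ 10.665438.
sqrt(2*ln(n)) ≈ sqrt(10.665438) ≈ 3.265798.
threshold ≈ 0.57*3.265798 = 1.86150486 ≈ 1.8615.

1.8615


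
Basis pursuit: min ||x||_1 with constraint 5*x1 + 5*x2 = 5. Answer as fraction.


Axis intercepts:
  x1 = 1, x2 = 0: L1 = 1
  x1 = 0, x2 = 1: L1 = 1
x* = (1, 0)
||x*||_1 = 1.

1


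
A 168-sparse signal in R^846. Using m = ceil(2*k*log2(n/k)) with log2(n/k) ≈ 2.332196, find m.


log2(n/k) = log2(846/168) ≈ 2.332196.
2*k*log2(n/k) ≈ 2*168*2.332196 = 783.617856.
m = ceil(783.617856) = 784.

784


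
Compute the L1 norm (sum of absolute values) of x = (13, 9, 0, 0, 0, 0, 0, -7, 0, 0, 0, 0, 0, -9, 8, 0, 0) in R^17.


Non-zero entries: [(0, 13), (1, 9), (7, -7), (13, -9), (14, 8)]
Absolute values: [13, 9, 7, 9, 8]
||x||_1 = sum = 46.

46


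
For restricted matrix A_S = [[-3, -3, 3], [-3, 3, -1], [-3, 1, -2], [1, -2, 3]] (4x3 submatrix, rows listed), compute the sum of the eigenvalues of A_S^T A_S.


Sum of eigenvalues of A_S^T A_S = trace(A_S^T A_S) = sum of squared column norms of A_S.
A_S^T A_S diagonal: [28, 23, 23].
trace = 28 + 23 + 23 = 74.

74


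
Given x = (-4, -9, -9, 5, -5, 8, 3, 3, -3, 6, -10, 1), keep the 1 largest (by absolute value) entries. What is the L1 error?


Sorted |x_i| descending: [10, 9, 9, 8, 6, 5, 5, 4, 3, 3, 3, 1]
Keep top 1: [10]
Tail entries: [9, 9, 8, 6, 5, 5, 4, 3, 3, 3, 1]
L1 error = sum of tail = 56.

56


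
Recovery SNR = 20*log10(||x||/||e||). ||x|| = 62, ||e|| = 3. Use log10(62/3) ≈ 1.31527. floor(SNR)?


||x||/||e|| = 62/3.
log10(62/3) ≈ 1.31527.
20*log10(||x||/||e||) ≈ 20*1.31527 = 26.3054.
floor(26.3054) = 26.

26


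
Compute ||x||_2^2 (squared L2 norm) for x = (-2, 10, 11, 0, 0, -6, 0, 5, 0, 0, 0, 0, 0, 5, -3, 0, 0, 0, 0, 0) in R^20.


Non-zero entries: [(0, -2), (1, 10), (2, 11), (5, -6), (7, 5), (13, 5), (14, -3)]
Squares: [4, 100, 121, 36, 25, 25, 9]
||x||_2^2 = sum = 320.

320


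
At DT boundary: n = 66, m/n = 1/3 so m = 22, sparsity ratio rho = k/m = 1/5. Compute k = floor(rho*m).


m = 1/3*66 = 22.
rho = 1/5.
rho*m = 1/5*22 = 4.4.
k = floor(4.4) = 4.

4


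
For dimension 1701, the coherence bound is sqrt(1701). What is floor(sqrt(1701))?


41^2 = 1681 <= 1701 < 1764 = 42^2, so 41 <= sqrt(1701) < 42.
floor(sqrt(1701)) = 41.

41


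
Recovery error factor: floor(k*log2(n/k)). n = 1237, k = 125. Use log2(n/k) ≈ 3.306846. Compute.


log2(n/k) = log2(1237/125) ≈ 3.306846.
k*log2(n/k) ≈ 125*3.306846 = 413.35575.
floor(413.35575) = 413.

413


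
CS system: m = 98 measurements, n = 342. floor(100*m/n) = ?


100*m/n = 100*98/342 ≈ 28.655.
floor = 28.

28


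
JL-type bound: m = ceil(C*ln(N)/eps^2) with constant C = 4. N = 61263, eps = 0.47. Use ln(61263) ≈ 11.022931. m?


ln(61263) ≈ 11.022931.
eps^2 = 0.47^2 = 0.2209.
C*ln(N)/eps^2 ≈ 4*11.022931/0.2209 ≈ 199.6004.
m = ceil(199.6004) = 200.

200


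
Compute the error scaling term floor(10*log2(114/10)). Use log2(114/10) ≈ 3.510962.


log2(n/k) = log2(114/10) ≈ 3.510962.
k*log2(n/k) ≈ 10*3.510962 = 35.10962.
floor(35.10962) = 35.

35


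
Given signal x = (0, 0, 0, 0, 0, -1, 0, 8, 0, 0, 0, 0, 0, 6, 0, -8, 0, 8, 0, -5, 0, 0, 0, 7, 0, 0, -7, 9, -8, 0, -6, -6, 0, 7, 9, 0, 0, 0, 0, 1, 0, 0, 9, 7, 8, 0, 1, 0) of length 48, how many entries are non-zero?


Non-zero positions: [5, 7, 13, 15, 17, 19, 23, 26, 27, 28, 30, 31, 33, 34, 39, 42, 43, 44, 46].
Sparsity = 19.

19


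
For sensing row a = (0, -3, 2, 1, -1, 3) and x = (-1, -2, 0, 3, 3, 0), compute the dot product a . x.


Non-zero terms: ['0*-1', '-3*-2', '1*3', '-1*3']
Products: [0, 6, 3, -3]
y = sum = 6.

6


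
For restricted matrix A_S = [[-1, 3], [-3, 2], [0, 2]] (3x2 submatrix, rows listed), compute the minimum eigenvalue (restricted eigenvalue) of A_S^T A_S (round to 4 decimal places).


A_S^T A_S = [[10, -9], [-9, 17]].
trace = 27.
det = 89.
disc = trace^2 - 4*det = 729 - 4*89 = 373.
sqrt(373) ≈ 19.313208.
lam_min = (27 - sqrt(373))/2 ≈ (27 - 19.313208)/2 = 3.843396 ≈ 3.8434.

3.8434


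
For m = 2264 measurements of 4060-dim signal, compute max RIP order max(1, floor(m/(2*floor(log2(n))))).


floor(log2(4060)) = 11.
2*11 = 22.
m/(2*floor(log2(n))) = 2264/22 ≈ 102.9091.
floor = 102.
k = max(1, 102) = 102.

102


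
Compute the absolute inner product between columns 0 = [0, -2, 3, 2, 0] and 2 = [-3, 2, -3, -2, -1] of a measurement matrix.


Inner product: 0*-3 + -2*2 + 3*-3 + 2*-2 + 0*-1
Products: [0, -4, -9, -4, 0]
Sum = -17.
|dot| = 17.

17


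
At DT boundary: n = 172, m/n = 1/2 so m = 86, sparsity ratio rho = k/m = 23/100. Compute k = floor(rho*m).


m = 1/2*172 = 86.
rho = 23/100.
rho*m = 23/100*86 = 19.78.
k = floor(19.78) = 19.

19


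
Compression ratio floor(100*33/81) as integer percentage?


100*m/n = 100*33/81 ≈ 40.7407.
floor = 40.

40


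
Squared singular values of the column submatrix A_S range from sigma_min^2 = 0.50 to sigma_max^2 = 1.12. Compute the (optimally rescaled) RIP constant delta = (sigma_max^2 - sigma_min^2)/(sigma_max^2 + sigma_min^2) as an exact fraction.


lambda_max - lambda_min = 1.12 - 0.50 = 0.62.
lambda_max + lambda_min = 1.12 + 0.50 = 1.62.
delta = 0.62/1.62 = 62/162 = 31/81.

31/81


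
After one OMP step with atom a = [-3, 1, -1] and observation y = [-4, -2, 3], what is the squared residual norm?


a^T a = 11.
a^T y = 7.
coeff = 7/11 = 7/11.
||r||^2 = 270/11.

270/11


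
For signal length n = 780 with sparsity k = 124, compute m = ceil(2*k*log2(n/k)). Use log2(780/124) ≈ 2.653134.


log2(n/k) = log2(780/124) ≈ 2.653134.
2*k*log2(n/k) ≈ 2*124*2.653134 = 657.977232.
m = ceil(657.977232) = 658.

658


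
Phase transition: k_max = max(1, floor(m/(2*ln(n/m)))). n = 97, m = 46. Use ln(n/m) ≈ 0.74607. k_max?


n/m = 97/46.
ln(n/m) ≈ 0.74607.
2*ln(n/m) ≈ 1.49214.
m/(2*ln(n/m)) ≈ 46/1.49214 ≈ 30.8282.
floor = 30.
k_max = max(1, 30) = 30.

30


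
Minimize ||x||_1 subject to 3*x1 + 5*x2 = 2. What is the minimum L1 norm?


Axis intercepts:
  x1 = 2/3, x2 = 0: L1 = 2/3
  x1 = 0, x2 = 2/5: L1 = 2/5
x* = (0, 2/5)
||x*||_1 = 2/5.

2/5


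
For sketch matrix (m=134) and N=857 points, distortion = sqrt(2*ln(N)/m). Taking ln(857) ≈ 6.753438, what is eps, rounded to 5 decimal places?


ln(857) ≈ 6.753438.
2*ln(N)/m ≈ 2*6.753438/134 ≈ 0.10079758.
eps = sqrt(0.10079758) ≈ 0.3174863 ≈ 0.31749.

0.31749


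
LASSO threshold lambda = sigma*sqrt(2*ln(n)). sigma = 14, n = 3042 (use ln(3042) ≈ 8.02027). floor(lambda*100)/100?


ln(3042) ≈ 8.02027.
2*ln(n) ≈ 16.04054.
sqrt(2*ln(n)) ≈ sqrt(16.04054) ≈ 4.005064.
lambda ≈ 14*4.005064 = 56.070896.
floor(lambda*100)/100 = 56.07.

56.07


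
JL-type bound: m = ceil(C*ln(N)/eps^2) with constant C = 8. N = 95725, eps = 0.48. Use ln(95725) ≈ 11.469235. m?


ln(95725) ≈ 11.469235.
eps^2 = 0.48^2 = 0.2304.
C*ln(N)/eps^2 ≈ 8*11.469235/0.2304 ≈ 398.2373.
m = ceil(398.2373) = 399.

399


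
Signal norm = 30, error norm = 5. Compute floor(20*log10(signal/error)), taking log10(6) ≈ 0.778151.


||x||/||e|| = 30/5 = 6.
log10(6) ≈ 0.778151.
20*log10(||x||/||e||) ≈ 20*0.778151 = 15.56302.
floor(15.56302) = 15.

15


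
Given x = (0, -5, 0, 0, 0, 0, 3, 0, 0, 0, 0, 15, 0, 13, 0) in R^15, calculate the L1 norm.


Non-zero entries: [(1, -5), (6, 3), (11, 15), (13, 13)]
Absolute values: [5, 3, 15, 13]
||x||_1 = sum = 36.

36


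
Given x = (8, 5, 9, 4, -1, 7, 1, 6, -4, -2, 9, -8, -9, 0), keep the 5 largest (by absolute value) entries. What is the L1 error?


Sorted |x_i| descending: [9, 9, 9, 8, 8, 7, 6, 5, 4, 4, 2, 1, 1, 0]
Keep top 5: [9, 9, 9, 8, 8]
Tail entries: [7, 6, 5, 4, 4, 2, 1, 1, 0]
L1 error = sum of tail = 30.

30


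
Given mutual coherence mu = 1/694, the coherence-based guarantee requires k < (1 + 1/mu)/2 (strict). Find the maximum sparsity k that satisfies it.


1/mu = 694.
1 + 1/mu = 695.
(1 + 1/mu)/2 = 347.5 is not an integer, so k_max = floor(347.5) = 347.

347


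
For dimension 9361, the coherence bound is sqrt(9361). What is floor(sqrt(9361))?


96^2 = 9216 <= 9361 < 9409 = 97^2, so 96 <= sqrt(9361) < 97.
floor(sqrt(9361)) = 96.

96


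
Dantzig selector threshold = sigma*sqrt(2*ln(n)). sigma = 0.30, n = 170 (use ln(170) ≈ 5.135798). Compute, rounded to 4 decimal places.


ln(170) ≈ 5.135798.
2*ln(n) ≈ 10.271596.
sqrt(2*ln(n)) ≈ sqrt(10.271596) ≈ 3.204933.
threshold ≈ 0.30*3.204933 = 0.9614799 ≈ 0.9615.

0.9615


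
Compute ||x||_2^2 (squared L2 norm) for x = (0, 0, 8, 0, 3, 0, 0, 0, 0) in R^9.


Non-zero entries: [(2, 8), (4, 3)]
Squares: [64, 9]
||x||_2^2 = sum = 73.

73


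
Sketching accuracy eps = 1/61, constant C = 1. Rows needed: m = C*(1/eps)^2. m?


1/eps = 61.
(1/eps)^2 = 3721.
m = 1*3721 = 3721.

3721


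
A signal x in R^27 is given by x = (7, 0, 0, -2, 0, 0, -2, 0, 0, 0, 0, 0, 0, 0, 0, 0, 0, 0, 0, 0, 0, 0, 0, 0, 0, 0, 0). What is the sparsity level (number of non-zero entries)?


Non-zero positions: [0, 3, 6].
Sparsity = 3.

3


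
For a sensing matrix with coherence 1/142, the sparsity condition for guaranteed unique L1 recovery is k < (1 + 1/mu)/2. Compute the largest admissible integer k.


1/mu = 142.
1 + 1/mu = 143.
(1 + 1/mu)/2 = 71.5 is not an integer, so k_max = floor(71.5) = 71.

71


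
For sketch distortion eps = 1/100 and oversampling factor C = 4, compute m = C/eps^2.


1/eps = 100.
(1/eps)^2 = 10000.
m = 4*10000 = 40000.

40000


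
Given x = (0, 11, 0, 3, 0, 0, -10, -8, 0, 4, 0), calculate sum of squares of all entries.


Non-zero entries: [(1, 11), (3, 3), (6, -10), (7, -8), (9, 4)]
Squares: [121, 9, 100, 64, 16]
||x||_2^2 = sum = 310.

310


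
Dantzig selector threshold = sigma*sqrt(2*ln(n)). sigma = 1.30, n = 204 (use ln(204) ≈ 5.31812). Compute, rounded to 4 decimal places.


ln(204) ≈ 5.31812.
2*ln(n) ≈ 10.63624.
sqrt(2*ln(n)) ≈ sqrt(10.63624) ≈ 3.261325.
threshold ≈ 1.30*3.261325 = 4.2397225 ≈ 4.2397.

4.2397


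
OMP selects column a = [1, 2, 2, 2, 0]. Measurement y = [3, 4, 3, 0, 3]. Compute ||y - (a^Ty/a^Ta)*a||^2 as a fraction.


a^T a = 13.
a^T y = 17.
coeff = 17/13 = 17/13.
||r||^2 = 270/13.

270/13


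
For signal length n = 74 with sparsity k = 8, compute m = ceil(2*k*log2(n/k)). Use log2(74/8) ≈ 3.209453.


log2(n/k) = log2(74/8) ≈ 3.209453.
2*k*log2(n/k) ≈ 2*8*3.209453 = 51.351248.
m = ceil(51.351248) = 52.

52


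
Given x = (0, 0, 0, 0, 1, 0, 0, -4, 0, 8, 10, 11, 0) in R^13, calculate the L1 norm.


Non-zero entries: [(4, 1), (7, -4), (9, 8), (10, 10), (11, 11)]
Absolute values: [1, 4, 8, 10, 11]
||x||_1 = sum = 34.

34


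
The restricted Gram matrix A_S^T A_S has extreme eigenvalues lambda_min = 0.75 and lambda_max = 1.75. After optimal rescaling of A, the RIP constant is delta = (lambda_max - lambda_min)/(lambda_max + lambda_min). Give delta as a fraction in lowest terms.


lambda_max - lambda_min = 1.75 - 0.75 = 1.00.
lambda_max + lambda_min = 1.75 + 0.75 = 2.50.
delta = 1.00/2.50 = 100/250 = 2/5.

2/5


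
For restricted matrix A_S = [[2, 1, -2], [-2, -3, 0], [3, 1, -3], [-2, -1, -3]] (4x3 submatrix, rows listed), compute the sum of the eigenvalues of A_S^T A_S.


Sum of eigenvalues of A_S^T A_S = trace(A_S^T A_S) = sum of squared column norms of A_S.
A_S^T A_S diagonal: [21, 12, 22].
trace = 21 + 12 + 22 = 55.

55


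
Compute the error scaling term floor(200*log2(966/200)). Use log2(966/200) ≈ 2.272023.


log2(n/k) = log2(966/200) ≈ 2.272023.
k*log2(n/k) ≈ 200*2.272023 = 454.4046.
floor(454.4046) = 454.

454


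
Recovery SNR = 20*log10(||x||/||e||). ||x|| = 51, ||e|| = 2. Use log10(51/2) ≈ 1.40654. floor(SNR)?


||x||/||e|| = 51/2.
log10(51/2) ≈ 1.40654.
20*log10(||x||/||e||) ≈ 20*1.40654 = 28.1308.
floor(28.1308) = 28.

28


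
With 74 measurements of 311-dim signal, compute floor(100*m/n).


100*m/n = 100*74/311 ≈ 23.7942.
floor = 23.

23


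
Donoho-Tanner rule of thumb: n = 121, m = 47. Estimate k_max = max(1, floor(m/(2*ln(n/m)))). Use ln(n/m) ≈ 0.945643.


n/m = 121/47.
ln(n/m) ≈ 0.945643.
2*ln(n/m) ≈ 1.891286.
m/(2*ln(n/m)) ≈ 47/1.891286 ≈ 24.8508.
floor = 24.
k_max = max(1, 24) = 24.

24


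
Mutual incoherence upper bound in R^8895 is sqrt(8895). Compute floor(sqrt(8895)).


94^2 = 8836 <= 8895 < 9025 = 95^2, so 94 <= sqrt(8895) < 95.
floor(sqrt(8895)) = 94.

94


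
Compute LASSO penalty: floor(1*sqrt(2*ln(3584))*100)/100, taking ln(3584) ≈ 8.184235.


ln(3584) ≈ 8.184235.
2*ln(n) ≈ 16.36847.
sqrt(2*ln(n)) ≈ sqrt(16.36847) ≈ 4.045797.
lambda ≈ 1*4.045797 = 4.045797.
floor(lambda*100)/100 = 4.04.

4.04


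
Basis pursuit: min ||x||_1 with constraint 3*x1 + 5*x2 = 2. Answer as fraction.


Axis intercepts:
  x1 = 2/3, x2 = 0: L1 = 2/3
  x1 = 0, x2 = 2/5: L1 = 2/5
x* = (0, 2/5)
||x*||_1 = 2/5.

2/5


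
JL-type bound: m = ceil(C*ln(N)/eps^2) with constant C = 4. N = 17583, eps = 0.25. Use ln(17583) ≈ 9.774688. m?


ln(17583) ≈ 9.774688.
eps^2 = 0.25^2 = 0.0625.
C*ln(N)/eps^2 ≈ 4*9.774688/0.0625 ≈ 625.58.
m = ceil(625.58) = 626.

626


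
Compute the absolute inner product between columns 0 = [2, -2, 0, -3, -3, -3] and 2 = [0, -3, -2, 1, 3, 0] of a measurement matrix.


Inner product: 2*0 + -2*-3 + 0*-2 + -3*1 + -3*3 + -3*0
Products: [0, 6, 0, -3, -9, 0]
Sum = -6.
|dot| = 6.

6


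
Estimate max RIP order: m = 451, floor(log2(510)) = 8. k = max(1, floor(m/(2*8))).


floor(log2(510)) = 8.
2*8 = 16.
m/(2*floor(log2(n))) = 451/16 ≈ 28.1875.
floor = 28.
k = max(1, 28) = 28.

28


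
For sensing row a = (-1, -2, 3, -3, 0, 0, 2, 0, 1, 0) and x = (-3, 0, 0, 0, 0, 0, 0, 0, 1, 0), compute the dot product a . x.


Non-zero terms: ['-1*-3', '1*1']
Products: [3, 1]
y = sum = 4.

4


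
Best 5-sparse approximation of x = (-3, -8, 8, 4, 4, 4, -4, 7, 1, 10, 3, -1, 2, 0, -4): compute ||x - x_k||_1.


Sorted |x_i| descending: [10, 8, 8, 7, 4, 4, 4, 4, 4, 3, 3, 2, 1, 1, 0]
Keep top 5: [10, 8, 8, 7, 4]
Tail entries: [4, 4, 4, 4, 3, 3, 2, 1, 1, 0]
L1 error = sum of tail = 26.

26


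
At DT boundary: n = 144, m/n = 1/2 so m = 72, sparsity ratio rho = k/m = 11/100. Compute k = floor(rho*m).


m = 1/2*144 = 72.
rho = 11/100.
rho*m = 11/100*72 = 7.92.
k = floor(7.92) = 7.

7


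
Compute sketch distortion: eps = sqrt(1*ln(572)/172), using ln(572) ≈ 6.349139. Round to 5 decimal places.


ln(572) ≈ 6.349139.
1*ln(N)/m ≈ 1*6.349139/172 ≈ 0.0369136.
eps = sqrt(0.0369136) ≈ 0.1921291 ≈ 0.19213.

0.19213


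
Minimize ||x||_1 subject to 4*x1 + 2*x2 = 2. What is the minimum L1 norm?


Axis intercepts:
  x1 = 1/2, x2 = 0: L1 = 1/2
  x1 = 0, x2 = 1: L1 = 1
x* = (1/2, 0)
||x*||_1 = 1/2.

1/2


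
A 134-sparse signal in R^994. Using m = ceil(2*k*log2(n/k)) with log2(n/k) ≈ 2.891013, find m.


log2(n/k) = log2(994/134) ≈ 2.891013.
2*k*log2(n/k) ≈ 2*134*2.891013 = 774.791484.
m = ceil(774.791484) = 775.

775


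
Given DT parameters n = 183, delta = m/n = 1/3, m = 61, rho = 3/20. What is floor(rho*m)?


m = 1/3*183 = 61.
rho = 3/20.
rho*m = 3/20*61 = 9.15.
k = floor(9.15) = 9.

9


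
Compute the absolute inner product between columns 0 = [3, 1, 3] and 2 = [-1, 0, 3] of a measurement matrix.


Inner product: 3*-1 + 1*0 + 3*3
Products: [-3, 0, 9]
Sum = 6.
|dot| = 6.

6


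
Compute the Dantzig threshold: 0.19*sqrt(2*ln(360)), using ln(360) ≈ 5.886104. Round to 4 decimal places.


ln(360) ≈ 5.886104.
2*ln(n) ≈ 11.772208.
sqrt(2*ln(n)) ≈ sqrt(11.772208) ≈ 3.431065.
threshold ≈ 0.19*3.431065 = 0.65190235 ≈ 0.6519.

0.6519


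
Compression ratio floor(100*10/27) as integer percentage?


100*m/n = 100*10/27 ≈ 37.037.
floor = 37.

37


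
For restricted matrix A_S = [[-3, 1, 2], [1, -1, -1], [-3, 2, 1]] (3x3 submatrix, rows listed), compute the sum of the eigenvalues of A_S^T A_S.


Sum of eigenvalues of A_S^T A_S = trace(A_S^T A_S) = sum of squared column norms of A_S.
A_S^T A_S diagonal: [19, 6, 6].
trace = 19 + 6 + 6 = 31.

31


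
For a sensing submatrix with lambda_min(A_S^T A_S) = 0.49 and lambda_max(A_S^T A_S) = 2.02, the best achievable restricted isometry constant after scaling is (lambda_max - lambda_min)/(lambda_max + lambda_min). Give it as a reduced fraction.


lambda_max - lambda_min = 2.02 - 0.49 = 1.53.
lambda_max + lambda_min = 2.02 + 0.49 = 2.51.
delta = 1.53/2.51 = 153/251.

153/251


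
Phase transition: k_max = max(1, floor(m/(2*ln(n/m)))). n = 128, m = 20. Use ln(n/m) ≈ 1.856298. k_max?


n/m = 128/20 = 32/5.
ln(n/m) ≈ 1.856298.
2*ln(n/m) ≈ 3.712596.
m/(2*ln(n/m)) ≈ 20/3.712596 ≈ 5.3871.
floor = 5.
k_max = max(1, 5) = 5.

5


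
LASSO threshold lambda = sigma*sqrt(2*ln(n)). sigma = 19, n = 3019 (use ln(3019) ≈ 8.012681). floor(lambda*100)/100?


ln(3019) ≈ 8.012681.
2*ln(n) ≈ 16.025362.
sqrt(2*ln(n)) ≈ sqrt(16.025362) ≈ 4.003169.
lambda ≈ 19*4.003169 = 76.060211.
floor(lambda*100)/100 = 76.06.

76.06


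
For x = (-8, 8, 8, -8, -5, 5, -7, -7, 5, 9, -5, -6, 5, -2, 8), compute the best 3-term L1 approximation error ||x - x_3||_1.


Sorted |x_i| descending: [9, 8, 8, 8, 8, 8, 7, 7, 6, 5, 5, 5, 5, 5, 2]
Keep top 3: [9, 8, 8]
Tail entries: [8, 8, 8, 7, 7, 6, 5, 5, 5, 5, 5, 2]
L1 error = sum of tail = 71.

71


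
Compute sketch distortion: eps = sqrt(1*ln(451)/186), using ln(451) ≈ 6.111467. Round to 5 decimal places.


ln(451) ≈ 6.111467.
1*ln(N)/m ≈ 1*6.111467/186 ≈ 0.03285735.
eps = sqrt(0.03285735) ≈ 0.181266 ≈ 0.18127.

0.18127


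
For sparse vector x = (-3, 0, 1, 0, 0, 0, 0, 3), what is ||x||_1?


Non-zero entries: [(0, -3), (2, 1), (7, 3)]
Absolute values: [3, 1, 3]
||x||_1 = sum = 7.

7


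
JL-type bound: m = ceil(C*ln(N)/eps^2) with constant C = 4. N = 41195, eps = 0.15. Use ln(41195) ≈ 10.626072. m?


ln(41195) ≈ 10.626072.
eps^2 = 0.15^2 = 0.0225.
C*ln(N)/eps^2 ≈ 4*10.626072/0.0225 ≈ 1889.0795.
m = ceil(1889.0795) = 1890.

1890


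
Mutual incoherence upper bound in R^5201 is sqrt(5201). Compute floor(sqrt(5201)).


72^2 = 5184 <= 5201 < 5329 = 73^2, so 72 <= sqrt(5201) < 73.
floor(sqrt(5201)) = 72.

72
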